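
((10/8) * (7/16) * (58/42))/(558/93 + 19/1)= 29/960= 0.03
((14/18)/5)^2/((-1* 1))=-49/2025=-0.02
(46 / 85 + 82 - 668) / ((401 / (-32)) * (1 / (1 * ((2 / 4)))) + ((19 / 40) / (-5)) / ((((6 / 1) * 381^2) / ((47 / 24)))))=41609041943040 / 1781212581781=23.36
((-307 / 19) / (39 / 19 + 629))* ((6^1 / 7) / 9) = -307 / 125895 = -0.00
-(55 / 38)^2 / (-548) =3025 / 791312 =0.00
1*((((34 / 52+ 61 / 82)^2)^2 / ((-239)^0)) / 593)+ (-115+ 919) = 38478936039405637 / 47858990033153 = 804.01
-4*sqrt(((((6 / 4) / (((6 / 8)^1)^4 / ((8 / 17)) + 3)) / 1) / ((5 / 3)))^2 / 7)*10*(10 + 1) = -270336*sqrt(7) / 17549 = -40.76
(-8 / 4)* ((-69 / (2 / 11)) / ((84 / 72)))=4554 / 7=650.57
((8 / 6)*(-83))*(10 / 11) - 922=-33746 / 33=-1022.61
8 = 8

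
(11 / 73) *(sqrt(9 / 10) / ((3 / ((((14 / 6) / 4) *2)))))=77 *sqrt(10) / 4380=0.06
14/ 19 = 0.74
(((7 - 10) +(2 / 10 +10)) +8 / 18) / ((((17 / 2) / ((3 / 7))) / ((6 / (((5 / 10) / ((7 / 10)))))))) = 1376 / 425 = 3.24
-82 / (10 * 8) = -41 / 40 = -1.02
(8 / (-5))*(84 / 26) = -336 / 65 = -5.17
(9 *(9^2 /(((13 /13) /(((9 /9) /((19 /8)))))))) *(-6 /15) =-11664 /95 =-122.78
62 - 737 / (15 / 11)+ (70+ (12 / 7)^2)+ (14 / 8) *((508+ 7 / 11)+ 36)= 17708923 / 32340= 547.59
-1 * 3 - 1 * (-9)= 6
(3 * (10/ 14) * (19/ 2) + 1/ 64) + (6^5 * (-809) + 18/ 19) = -53546971931/ 8512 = -6290762.68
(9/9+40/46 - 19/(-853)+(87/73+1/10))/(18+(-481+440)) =-45595397/329403010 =-0.14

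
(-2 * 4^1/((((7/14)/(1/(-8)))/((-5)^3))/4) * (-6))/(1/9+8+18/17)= 918000/1403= 654.31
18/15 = 1.20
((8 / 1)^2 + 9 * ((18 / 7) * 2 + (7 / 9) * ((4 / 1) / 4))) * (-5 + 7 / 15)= -55828 / 105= -531.70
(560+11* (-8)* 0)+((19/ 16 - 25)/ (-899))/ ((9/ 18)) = 560.05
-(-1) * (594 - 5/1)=589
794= 794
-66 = -66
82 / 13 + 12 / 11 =1058 / 143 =7.40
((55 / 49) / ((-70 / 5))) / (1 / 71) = -3905 / 686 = -5.69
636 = 636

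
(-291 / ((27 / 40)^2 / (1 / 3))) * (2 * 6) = -620800 / 243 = -2554.73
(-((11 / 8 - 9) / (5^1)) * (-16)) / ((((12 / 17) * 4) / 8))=-1037 / 15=-69.13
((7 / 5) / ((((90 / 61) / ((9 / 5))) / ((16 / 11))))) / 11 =3416 / 15125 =0.23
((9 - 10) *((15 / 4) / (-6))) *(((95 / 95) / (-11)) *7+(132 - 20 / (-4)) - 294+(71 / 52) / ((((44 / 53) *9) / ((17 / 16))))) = -98.40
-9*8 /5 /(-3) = 24 /5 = 4.80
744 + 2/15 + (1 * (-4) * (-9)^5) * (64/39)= 75727826/195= 388347.83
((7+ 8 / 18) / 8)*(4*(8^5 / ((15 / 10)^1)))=2195456 / 27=81313.19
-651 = -651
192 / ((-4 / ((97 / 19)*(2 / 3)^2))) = -6208 / 57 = -108.91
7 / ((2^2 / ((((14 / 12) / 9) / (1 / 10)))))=245 / 108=2.27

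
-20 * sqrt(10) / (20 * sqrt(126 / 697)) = -sqrt(24395) / 21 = -7.44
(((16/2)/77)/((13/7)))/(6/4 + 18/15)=80/3861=0.02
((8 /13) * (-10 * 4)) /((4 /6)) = -480 /13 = -36.92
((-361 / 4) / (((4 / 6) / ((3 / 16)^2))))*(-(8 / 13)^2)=9747 / 5408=1.80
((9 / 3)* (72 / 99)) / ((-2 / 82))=-984 / 11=-89.45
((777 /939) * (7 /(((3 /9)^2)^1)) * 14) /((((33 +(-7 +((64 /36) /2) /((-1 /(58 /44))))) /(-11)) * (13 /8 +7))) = -331691976 /8847571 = -37.49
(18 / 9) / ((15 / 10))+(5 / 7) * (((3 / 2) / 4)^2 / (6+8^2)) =25115 / 18816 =1.33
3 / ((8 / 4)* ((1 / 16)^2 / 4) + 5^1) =1536 / 2561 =0.60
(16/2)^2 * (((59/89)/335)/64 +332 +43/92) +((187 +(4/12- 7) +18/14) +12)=309203939747/14400645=21471.53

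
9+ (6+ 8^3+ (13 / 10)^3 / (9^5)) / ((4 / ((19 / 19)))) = 32713148197 / 236196000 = 138.50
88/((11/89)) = 712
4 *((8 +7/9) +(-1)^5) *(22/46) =3080/207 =14.88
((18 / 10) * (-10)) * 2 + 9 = -27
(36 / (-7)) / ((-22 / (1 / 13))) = 18 / 1001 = 0.02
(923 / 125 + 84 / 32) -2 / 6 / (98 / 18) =487441 / 49000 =9.95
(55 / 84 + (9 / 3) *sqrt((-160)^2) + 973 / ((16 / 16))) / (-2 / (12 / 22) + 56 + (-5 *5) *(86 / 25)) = -122107 / 2828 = -43.18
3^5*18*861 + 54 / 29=109214460 / 29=3766015.86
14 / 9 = 1.56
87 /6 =29 /2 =14.50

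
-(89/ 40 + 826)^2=-1097530641/ 1600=-685956.65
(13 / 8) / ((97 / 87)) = 1131 / 776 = 1.46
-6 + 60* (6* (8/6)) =474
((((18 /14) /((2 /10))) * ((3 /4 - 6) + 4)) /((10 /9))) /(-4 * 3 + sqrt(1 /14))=81 * sqrt(14) /22568 + 243 /403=0.62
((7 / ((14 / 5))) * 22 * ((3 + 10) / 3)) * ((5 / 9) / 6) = 3575 / 162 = 22.07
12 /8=3 /2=1.50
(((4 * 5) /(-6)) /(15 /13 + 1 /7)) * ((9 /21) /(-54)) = 65 /3186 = 0.02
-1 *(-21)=21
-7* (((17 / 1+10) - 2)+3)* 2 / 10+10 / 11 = -2106 / 55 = -38.29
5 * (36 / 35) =36 / 7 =5.14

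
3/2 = 1.50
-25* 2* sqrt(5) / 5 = -22.36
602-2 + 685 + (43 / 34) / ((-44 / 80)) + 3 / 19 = 4557996 / 3553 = 1282.86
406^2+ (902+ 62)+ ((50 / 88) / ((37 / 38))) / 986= 133071743675 / 802604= 165800.00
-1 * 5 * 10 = -50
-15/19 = -0.79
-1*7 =-7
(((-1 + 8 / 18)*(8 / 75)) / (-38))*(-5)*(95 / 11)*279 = -620 / 33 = -18.79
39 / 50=0.78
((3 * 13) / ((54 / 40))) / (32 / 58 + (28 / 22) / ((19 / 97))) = 787930 / 192267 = 4.10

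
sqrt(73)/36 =0.24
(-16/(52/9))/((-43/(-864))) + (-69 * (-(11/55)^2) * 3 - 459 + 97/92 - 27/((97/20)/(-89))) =-1227667913/124712900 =-9.84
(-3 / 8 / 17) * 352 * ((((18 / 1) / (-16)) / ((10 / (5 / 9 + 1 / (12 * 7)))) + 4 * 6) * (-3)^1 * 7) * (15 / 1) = 15924249 / 272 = 58545.03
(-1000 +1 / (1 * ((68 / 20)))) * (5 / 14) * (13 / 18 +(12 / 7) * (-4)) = 21895225 / 9996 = 2190.40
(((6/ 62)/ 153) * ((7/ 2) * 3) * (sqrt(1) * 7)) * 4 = 98/ 527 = 0.19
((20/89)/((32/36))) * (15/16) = 675/2848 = 0.24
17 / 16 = 1.06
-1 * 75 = -75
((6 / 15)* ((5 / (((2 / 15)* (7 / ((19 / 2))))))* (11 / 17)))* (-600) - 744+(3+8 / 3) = -3085085 / 357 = -8641.69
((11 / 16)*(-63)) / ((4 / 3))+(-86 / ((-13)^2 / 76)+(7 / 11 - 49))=-14220317 / 118976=-119.52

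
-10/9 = -1.11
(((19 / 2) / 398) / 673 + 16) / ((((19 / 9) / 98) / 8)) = 15119856108 / 2544613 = 5941.91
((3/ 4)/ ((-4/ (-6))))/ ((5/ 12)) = 27/ 10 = 2.70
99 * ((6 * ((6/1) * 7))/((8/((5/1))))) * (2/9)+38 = 3503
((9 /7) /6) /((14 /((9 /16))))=0.01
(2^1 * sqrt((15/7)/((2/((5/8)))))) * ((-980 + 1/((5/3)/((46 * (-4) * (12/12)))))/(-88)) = 1363 * sqrt(21)/308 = 20.28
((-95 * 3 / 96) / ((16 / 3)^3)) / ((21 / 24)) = -0.02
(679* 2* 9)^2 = 149377284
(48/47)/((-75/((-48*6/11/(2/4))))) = 9216/12925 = 0.71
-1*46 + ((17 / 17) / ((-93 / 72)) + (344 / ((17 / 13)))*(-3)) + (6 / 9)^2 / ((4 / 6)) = -1320584 / 1581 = -835.28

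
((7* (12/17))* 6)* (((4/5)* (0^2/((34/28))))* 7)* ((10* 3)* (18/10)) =0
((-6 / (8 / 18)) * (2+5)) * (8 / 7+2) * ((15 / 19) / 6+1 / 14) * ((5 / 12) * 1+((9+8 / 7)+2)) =-2820015 / 3724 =-757.25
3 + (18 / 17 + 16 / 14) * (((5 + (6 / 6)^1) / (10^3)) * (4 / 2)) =45018 / 14875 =3.03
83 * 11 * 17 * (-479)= -7434559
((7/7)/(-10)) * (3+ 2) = -1/2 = -0.50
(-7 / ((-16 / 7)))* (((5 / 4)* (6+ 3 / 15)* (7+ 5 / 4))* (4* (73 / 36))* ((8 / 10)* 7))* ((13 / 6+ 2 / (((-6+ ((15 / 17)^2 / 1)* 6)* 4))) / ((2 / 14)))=16436225575 / 147456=111465.29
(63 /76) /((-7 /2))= -9 /38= -0.24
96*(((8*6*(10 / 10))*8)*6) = 221184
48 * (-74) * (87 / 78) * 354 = -18232416 / 13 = -1402493.54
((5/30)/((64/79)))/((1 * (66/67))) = 5293/25344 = 0.21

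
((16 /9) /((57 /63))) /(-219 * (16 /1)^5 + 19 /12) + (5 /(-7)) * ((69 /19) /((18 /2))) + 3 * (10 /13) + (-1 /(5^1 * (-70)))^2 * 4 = 18041238193221142 /8933497835364375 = 2.02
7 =7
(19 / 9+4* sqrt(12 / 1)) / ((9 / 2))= 38 / 81+16* sqrt(3) / 9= 3.55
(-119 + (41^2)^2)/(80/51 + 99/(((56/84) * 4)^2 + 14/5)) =64272052932/262885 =244487.33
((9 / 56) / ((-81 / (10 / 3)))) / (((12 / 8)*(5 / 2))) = -1 / 567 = -0.00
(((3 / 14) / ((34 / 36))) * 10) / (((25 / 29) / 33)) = 51678 / 595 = 86.85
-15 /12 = -5 /4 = -1.25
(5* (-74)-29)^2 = 159201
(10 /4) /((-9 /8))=-20 /9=-2.22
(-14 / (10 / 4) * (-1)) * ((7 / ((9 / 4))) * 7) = 5488 / 45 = 121.96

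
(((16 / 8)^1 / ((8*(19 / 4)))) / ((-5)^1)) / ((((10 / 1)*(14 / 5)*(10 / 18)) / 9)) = -81 / 13300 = -0.01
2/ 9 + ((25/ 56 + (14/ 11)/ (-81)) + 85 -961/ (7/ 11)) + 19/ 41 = -2913182285/ 2045736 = -1424.03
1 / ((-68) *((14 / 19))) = -19 / 952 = -0.02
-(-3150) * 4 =12600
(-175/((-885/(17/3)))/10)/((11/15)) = 595/3894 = 0.15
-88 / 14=-44 / 7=-6.29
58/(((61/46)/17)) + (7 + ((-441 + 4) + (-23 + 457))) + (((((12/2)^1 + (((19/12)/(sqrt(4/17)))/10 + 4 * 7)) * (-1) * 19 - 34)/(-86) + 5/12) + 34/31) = 361 * sqrt(17)/20640 + 738609629/975756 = 757.03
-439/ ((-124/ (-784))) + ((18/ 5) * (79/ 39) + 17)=-5543911/ 2015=-2751.32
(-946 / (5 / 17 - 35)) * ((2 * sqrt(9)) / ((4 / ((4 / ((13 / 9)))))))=434214 / 3835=113.22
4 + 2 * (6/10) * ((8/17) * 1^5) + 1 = 473/85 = 5.56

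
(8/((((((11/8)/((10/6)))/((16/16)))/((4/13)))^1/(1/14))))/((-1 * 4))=-160/3003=-0.05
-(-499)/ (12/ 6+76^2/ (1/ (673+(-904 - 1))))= -499/ 1340030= -0.00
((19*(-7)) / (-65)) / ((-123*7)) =-19 / 7995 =-0.00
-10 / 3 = -3.33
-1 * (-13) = 13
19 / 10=1.90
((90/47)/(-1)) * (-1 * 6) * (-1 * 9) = -103.40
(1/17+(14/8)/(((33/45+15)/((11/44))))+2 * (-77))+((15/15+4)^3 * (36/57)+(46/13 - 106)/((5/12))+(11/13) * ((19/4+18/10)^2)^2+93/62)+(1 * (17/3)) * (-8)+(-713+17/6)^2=180346130968728703/356747040000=505529.44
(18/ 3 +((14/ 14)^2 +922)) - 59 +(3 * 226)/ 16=7299/ 8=912.38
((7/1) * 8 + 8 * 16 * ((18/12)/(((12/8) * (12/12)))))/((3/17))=3128/3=1042.67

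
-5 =-5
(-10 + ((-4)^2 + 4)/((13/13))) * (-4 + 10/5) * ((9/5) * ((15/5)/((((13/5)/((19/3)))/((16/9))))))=-6080/13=-467.69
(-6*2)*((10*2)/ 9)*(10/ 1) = -800/ 3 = -266.67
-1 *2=-2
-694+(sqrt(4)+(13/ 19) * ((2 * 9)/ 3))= -13070/ 19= -687.89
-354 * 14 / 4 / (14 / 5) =-885 / 2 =-442.50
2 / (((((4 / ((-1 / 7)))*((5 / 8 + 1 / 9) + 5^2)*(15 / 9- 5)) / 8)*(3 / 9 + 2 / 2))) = 324 / 64855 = 0.00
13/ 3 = 4.33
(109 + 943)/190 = 526/95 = 5.54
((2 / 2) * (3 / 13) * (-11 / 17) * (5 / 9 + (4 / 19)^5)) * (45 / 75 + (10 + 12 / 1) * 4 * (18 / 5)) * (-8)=576765826472 / 2736089395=210.80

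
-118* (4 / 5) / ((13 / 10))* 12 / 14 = -5664 / 91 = -62.24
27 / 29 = 0.93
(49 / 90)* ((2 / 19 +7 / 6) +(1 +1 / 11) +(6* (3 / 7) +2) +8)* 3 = 917651 / 37620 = 24.39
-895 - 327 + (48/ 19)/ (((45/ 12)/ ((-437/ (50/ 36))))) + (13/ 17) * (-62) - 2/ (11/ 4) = -34644252/ 23375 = -1482.11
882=882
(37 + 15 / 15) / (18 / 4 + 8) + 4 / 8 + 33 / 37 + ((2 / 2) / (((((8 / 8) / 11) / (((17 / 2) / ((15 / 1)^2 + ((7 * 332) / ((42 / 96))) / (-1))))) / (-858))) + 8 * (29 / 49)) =11499262687 / 461136550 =24.94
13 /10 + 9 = 103 /10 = 10.30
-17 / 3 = -5.67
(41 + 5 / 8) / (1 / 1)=333 / 8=41.62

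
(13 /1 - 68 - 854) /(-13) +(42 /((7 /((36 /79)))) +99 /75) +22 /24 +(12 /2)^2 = 34166417 /308100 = 110.89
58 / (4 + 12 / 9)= 87 / 8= 10.88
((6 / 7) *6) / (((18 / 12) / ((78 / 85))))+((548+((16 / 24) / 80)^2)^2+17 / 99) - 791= 81299004785626909 / 271434240000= 299516.39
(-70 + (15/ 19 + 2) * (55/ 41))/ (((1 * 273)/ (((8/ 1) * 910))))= -1376400/ 779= -1766.88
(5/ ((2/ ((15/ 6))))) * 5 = 31.25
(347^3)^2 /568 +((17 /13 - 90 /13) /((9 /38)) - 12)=204250303478244589 /66456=3073466706967.69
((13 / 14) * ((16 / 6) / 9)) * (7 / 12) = 13 / 81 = 0.16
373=373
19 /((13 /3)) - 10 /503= 28541 /6539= 4.36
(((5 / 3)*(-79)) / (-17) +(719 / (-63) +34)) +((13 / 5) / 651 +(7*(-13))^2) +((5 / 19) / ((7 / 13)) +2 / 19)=26216618047 / 3154095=8311.93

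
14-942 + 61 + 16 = -851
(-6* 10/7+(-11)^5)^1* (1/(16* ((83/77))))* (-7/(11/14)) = 55243433/664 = 83197.94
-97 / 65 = -1.49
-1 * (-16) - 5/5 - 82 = -67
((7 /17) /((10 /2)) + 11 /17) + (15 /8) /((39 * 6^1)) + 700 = 37167113 /53040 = 700.74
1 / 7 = 0.14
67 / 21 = 3.19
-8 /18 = -4 /9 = -0.44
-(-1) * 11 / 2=11 / 2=5.50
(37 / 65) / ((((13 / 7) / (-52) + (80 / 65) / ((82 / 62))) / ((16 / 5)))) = 679616 / 333875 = 2.04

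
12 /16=3 /4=0.75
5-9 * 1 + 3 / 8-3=-53 / 8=-6.62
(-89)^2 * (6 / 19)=47526 / 19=2501.37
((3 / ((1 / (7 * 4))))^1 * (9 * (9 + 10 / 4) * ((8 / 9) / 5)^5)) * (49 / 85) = 517013504 / 580921875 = 0.89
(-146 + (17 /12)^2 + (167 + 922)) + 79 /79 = 136225 /144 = 946.01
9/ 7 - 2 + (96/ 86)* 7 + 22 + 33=18692/ 301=62.10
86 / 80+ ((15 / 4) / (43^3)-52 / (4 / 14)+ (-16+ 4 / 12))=-1875649187 / 9540840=-196.59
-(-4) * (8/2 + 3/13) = 220/13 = 16.92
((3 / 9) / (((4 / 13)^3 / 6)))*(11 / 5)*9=217503 / 160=1359.39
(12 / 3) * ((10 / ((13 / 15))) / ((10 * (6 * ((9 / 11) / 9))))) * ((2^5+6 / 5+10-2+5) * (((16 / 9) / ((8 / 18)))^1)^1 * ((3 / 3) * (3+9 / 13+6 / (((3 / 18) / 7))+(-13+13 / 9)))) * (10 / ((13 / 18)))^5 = 12190841716838400000 / 62748517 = 194280953553.67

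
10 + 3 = 13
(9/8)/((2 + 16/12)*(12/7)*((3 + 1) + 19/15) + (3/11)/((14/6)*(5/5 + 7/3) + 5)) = 239085/6400376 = 0.04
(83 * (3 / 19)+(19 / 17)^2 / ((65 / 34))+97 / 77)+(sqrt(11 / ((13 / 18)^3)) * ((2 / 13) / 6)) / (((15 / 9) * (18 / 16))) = 48 * sqrt(286) / 10985+24278966 / 1616615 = 15.09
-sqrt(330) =-18.17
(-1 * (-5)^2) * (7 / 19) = -175 / 19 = -9.21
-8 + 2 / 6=-23 / 3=-7.67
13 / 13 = 1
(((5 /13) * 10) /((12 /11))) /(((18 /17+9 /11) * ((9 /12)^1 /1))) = 102850 /41067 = 2.50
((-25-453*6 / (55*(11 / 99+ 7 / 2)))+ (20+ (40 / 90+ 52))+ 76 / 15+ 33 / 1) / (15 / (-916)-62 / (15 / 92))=-2116879664 / 11207815905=-0.19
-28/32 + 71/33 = 337/264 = 1.28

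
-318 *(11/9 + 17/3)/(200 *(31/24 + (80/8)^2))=-6572/60775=-0.11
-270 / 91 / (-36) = 15 / 182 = 0.08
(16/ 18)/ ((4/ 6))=4/ 3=1.33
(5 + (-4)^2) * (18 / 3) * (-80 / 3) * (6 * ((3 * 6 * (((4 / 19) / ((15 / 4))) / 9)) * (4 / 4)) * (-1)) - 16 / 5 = 214736 / 95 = 2260.38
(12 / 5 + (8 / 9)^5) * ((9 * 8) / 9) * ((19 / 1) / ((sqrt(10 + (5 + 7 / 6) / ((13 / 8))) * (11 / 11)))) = 66304528 * sqrt(20982) / 79420905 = 120.93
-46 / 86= -23 / 43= -0.53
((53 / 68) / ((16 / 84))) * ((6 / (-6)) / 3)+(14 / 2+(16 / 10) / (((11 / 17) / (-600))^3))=-461837719559577 / 362032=-1275682037.94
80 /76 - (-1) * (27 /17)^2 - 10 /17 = 2.99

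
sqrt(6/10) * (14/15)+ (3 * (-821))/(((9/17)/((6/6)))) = -13957/3+ 14 * sqrt(15)/75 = -4651.61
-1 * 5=-5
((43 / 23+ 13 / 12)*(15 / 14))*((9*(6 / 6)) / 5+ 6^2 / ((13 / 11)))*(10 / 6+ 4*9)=64374405 / 16744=3844.63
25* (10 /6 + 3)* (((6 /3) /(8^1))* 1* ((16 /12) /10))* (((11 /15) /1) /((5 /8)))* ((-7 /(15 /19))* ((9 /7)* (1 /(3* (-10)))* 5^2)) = 5852 /135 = 43.35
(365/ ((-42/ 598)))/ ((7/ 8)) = -873080/ 147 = -5939.32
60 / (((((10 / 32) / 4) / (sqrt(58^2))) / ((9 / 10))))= 200448 / 5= 40089.60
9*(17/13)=153/13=11.77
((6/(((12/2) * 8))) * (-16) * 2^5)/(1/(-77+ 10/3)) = 14144/3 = 4714.67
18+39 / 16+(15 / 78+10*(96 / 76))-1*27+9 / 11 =307763 / 43472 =7.08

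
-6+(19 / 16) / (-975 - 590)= -150259 / 25040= -6.00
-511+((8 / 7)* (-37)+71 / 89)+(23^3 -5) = 7232726 / 623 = 11609.51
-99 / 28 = -3.54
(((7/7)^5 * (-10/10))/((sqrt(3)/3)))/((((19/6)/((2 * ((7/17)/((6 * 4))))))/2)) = -7 * sqrt(3)/323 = -0.04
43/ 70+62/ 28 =99/ 35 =2.83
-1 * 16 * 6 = -96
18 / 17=1.06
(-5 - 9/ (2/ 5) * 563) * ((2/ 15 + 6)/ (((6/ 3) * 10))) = -116587/ 30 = -3886.23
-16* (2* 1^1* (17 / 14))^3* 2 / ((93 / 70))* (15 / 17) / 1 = -462400 / 1519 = -304.41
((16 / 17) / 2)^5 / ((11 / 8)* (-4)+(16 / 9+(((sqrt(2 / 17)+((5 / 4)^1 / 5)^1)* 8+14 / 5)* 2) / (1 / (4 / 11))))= 7428833280 / 5467593938263+186856243200* sqrt(34) / 92949096950471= 0.01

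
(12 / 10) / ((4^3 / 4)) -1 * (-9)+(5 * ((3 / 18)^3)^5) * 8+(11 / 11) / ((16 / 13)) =2905596271897 / 293865615360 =9.89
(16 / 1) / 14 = 8 / 7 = 1.14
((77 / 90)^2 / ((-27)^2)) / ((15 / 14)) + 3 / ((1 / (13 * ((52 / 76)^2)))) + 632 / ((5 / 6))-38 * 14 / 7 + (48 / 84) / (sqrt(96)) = sqrt(6) / 42 + 11201790382033 / 15987516750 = 700.72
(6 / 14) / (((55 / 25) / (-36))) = -540 / 77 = -7.01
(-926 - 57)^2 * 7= 6764023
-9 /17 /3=-3 /17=-0.18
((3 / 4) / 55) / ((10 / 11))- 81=-16197 / 200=-80.98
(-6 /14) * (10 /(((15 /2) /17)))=-68 /7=-9.71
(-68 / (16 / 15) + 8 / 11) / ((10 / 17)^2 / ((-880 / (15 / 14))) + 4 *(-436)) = 11219558 / 310473931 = 0.04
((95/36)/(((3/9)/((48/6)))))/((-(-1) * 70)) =19/21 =0.90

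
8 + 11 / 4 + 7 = 17.75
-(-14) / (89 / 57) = 798 / 89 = 8.97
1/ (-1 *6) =-1/ 6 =-0.17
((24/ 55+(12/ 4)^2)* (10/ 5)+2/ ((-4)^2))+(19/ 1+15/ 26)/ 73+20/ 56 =57356597/ 2922920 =19.62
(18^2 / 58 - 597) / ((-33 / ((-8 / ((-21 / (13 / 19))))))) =4.67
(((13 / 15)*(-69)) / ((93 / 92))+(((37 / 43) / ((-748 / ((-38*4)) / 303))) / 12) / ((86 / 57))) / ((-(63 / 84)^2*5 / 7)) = 1012565677228 / 7235090775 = 139.95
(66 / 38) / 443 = 33 / 8417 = 0.00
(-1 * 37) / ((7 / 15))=-555 / 7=-79.29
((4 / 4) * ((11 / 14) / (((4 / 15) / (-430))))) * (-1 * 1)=35475 / 28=1266.96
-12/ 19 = -0.63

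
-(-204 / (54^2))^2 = -289 / 59049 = -0.00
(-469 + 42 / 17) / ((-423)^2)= -0.00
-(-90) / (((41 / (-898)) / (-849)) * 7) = 68616180 / 287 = 239080.77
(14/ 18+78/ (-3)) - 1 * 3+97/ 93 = -7583/ 279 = -27.18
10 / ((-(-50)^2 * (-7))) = 1 / 1750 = 0.00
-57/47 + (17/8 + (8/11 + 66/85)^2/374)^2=267588838894208136567/80391010645392920000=3.33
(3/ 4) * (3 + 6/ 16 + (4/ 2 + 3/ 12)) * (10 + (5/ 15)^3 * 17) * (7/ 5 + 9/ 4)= 20951/ 128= 163.68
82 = 82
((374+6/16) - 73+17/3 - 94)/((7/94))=240311/84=2860.85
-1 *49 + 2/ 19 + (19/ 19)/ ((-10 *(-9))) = -83591/ 1710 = -48.88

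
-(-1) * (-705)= -705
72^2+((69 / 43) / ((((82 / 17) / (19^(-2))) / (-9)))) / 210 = 461904868161 / 89102020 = 5184.00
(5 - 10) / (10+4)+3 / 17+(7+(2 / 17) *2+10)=4059 / 238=17.05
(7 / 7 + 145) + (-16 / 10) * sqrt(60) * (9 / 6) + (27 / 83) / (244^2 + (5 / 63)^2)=2863464227425 / 19612767947 -24 * sqrt(15) / 5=127.41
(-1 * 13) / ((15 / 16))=-208 / 15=-13.87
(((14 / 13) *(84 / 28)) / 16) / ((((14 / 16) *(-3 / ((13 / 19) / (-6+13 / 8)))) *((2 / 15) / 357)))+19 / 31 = 19333 / 589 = 32.82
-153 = -153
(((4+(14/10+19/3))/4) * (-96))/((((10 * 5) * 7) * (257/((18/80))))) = -0.00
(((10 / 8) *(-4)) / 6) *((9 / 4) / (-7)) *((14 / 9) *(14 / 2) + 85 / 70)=7625 / 2352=3.24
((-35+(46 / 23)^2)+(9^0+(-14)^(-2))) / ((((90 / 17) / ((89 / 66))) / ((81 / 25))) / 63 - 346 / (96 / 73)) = 960652116 / 8425869557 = 0.11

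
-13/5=-2.60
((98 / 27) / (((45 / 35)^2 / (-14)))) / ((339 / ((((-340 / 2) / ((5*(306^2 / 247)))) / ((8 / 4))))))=4151329 / 1020898161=0.00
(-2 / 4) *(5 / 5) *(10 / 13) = -5 / 13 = -0.38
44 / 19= 2.32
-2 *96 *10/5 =-384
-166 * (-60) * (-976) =-9720960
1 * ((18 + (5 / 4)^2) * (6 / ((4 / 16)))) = 469.50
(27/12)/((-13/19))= -171/52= -3.29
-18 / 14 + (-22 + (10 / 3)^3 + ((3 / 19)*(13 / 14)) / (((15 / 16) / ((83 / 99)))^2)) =13.87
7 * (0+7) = 49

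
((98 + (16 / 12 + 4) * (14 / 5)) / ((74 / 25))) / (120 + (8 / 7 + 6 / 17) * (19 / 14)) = 320705 / 1025751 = 0.31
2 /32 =0.06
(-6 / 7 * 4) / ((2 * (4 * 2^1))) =-3 / 14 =-0.21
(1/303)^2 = 0.00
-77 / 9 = -8.56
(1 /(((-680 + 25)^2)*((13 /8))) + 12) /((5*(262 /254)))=8499844316 /3653147875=2.33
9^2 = 81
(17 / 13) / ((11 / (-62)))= -7.37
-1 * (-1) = 1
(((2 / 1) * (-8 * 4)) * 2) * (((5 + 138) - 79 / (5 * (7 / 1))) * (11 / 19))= -6935808 / 665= -10429.79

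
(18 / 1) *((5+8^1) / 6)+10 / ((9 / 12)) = 157 / 3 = 52.33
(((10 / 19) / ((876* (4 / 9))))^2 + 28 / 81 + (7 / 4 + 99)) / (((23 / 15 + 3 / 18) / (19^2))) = 5041044378725 / 234817056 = 21467.97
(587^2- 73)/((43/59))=20325264/43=472680.56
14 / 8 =1.75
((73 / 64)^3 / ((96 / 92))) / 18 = 8947391 / 113246208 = 0.08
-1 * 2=-2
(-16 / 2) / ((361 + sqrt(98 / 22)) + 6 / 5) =-398420 / 18037853 + 700 *sqrt(11) / 18037853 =-0.02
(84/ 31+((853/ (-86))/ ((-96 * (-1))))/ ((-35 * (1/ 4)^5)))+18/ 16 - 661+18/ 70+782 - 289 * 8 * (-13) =33797756837/ 1119720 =30184.11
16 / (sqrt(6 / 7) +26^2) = 37856 / 1599413 -8 * sqrt(42) / 1599413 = 0.02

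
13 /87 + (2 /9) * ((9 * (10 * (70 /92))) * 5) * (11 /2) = 837674 /2001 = 418.63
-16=-16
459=459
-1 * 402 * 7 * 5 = -14070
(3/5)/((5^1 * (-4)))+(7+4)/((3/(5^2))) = 27491/300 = 91.64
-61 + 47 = -14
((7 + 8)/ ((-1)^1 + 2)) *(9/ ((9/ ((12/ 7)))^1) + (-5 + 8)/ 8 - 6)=-3285/ 56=-58.66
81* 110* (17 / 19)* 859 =130112730 / 19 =6848038.42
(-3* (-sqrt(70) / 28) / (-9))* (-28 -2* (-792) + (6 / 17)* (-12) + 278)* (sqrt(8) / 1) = -31106* sqrt(35) / 357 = -515.48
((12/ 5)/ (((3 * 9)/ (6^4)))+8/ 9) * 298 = 34594.49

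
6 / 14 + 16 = 115 / 7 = 16.43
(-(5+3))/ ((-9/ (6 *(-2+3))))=16/ 3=5.33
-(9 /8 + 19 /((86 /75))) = -6087 /344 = -17.69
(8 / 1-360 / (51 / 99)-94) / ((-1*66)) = 6671 / 561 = 11.89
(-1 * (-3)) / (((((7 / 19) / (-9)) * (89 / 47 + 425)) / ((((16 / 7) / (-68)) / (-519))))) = -141 / 12681592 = -0.00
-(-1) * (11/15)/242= 1/330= 0.00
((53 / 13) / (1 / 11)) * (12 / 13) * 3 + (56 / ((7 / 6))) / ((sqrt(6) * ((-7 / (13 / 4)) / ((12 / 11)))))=114.26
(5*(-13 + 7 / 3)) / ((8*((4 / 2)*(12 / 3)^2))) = -5 / 24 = -0.21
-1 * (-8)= 8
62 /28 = 31 /14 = 2.21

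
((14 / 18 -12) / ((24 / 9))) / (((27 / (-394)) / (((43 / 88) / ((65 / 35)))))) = 5988997 / 370656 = 16.16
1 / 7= 0.14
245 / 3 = 81.67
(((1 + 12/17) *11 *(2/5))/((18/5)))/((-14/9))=-319/238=-1.34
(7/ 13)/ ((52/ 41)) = 287/ 676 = 0.42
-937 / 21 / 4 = -937 / 84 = -11.15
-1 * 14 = -14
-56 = -56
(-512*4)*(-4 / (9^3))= 8192 / 729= 11.24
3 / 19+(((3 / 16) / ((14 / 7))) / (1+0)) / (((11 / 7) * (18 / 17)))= 8597 / 40128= 0.21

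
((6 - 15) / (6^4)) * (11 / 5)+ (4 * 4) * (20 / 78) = 38257 / 9360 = 4.09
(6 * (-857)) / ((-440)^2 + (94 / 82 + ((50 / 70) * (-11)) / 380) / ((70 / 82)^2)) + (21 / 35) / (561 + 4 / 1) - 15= -1785182433114452 / 118810202617075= -15.03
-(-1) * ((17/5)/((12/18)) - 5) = 1/10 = 0.10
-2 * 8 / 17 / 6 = -8 / 51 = -0.16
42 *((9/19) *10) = 3780/19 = 198.95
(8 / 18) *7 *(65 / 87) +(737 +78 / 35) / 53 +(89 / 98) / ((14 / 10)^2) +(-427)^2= 181687647868159 / 996390990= 182345.74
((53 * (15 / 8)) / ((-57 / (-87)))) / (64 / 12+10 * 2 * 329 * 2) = 69165 / 6003392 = 0.01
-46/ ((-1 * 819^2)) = 46/ 670761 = 0.00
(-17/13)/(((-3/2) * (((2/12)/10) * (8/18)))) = 1530/13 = 117.69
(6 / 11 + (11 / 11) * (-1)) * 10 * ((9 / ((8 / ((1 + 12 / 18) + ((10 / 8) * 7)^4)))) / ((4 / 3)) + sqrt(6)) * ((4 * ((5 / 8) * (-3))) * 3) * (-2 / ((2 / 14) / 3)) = -957483331875 / 45056 - 47250 * sqrt(6) / 11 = -21261483.41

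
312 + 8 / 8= 313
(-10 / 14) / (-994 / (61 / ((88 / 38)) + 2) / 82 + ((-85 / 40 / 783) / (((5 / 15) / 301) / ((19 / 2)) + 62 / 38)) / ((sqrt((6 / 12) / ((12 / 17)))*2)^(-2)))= 3091608788400 / 1871673745571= 1.65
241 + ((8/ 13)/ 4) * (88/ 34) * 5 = 53701/ 221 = 242.99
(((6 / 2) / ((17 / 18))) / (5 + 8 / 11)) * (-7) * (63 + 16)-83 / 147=-767869 / 2499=-307.27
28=28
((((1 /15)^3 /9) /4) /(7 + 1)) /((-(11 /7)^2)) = -49 /117612000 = -0.00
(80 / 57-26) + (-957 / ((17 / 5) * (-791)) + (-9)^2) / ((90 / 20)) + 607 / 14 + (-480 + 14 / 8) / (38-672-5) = 37.59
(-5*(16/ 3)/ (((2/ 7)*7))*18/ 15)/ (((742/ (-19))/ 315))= 6840/ 53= 129.06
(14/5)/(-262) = -7/655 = -0.01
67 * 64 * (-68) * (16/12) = -1166336/3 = -388778.67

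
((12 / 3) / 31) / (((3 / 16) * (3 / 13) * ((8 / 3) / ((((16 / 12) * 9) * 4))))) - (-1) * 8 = 1912 / 31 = 61.68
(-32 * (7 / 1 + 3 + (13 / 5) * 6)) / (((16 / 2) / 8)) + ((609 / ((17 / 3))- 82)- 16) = -68827 / 85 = -809.73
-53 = -53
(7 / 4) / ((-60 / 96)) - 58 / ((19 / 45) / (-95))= 65236 / 5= 13047.20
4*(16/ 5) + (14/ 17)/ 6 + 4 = 4319/ 255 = 16.94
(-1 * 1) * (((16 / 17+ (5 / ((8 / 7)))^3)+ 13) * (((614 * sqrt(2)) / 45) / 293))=-6.43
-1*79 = -79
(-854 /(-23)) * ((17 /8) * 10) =36295 /46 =789.02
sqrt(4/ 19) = 2 * sqrt(19)/ 19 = 0.46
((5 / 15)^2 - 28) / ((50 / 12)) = -502 / 75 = -6.69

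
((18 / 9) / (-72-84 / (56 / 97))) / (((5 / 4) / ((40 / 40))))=-16 / 2175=-0.01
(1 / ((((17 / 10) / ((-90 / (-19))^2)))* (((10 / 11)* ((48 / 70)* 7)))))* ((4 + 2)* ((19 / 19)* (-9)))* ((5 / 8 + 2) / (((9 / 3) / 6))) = -21049875 / 24548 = -857.50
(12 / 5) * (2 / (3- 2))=24 / 5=4.80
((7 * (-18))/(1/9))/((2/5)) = -2835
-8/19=-0.42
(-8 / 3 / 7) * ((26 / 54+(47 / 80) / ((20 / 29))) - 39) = 232457 / 16200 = 14.35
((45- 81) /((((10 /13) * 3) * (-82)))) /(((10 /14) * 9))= 91 /3075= 0.03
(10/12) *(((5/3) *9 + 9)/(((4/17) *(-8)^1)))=-85/8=-10.62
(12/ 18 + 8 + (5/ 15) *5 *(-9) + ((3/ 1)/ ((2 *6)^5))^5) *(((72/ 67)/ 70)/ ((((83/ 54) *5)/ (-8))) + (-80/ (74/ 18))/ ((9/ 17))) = 2057575925518631211069011655737089/ 8834817093379369553591952998400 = 232.89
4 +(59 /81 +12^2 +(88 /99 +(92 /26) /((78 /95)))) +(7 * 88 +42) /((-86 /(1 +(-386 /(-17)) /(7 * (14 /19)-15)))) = 306747863437 /1871245233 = 163.93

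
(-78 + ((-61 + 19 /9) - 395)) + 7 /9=-4780 /9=-531.11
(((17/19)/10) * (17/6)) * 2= 289/570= 0.51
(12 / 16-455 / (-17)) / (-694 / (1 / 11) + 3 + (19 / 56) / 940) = -0.00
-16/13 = -1.23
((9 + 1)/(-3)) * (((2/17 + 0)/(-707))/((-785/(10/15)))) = -8/16982847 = -0.00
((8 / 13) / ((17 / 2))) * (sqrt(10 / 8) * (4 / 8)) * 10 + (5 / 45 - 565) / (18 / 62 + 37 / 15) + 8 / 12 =-392728 / 1923 + 40 * sqrt(5) / 221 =-203.82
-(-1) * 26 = 26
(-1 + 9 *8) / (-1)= -71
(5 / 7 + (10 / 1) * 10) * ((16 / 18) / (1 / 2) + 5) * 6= 28670 / 7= 4095.71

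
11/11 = 1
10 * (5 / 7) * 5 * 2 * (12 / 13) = 6000 / 91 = 65.93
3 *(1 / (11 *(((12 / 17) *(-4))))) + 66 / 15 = 3787 / 880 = 4.30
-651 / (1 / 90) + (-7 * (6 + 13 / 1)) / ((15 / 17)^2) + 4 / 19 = -251201653 / 4275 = -58760.62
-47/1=-47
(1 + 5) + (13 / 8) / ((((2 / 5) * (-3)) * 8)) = 2239 / 384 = 5.83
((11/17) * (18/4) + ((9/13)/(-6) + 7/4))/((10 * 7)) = 4019/61880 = 0.06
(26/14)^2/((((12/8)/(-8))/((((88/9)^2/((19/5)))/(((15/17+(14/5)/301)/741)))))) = -4974767283200/12934971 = -384598.26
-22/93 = -0.24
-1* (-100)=100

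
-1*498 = -498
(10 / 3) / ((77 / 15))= 50 / 77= 0.65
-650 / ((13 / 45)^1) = -2250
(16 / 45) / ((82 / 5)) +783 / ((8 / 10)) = 1444667 / 1476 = 978.77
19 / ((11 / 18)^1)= 342 / 11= 31.09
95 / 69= 1.38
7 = 7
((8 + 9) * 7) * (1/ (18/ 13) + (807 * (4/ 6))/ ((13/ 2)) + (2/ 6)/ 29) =67431469/ 6786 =9936.85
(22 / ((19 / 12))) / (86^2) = 66 / 35131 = 0.00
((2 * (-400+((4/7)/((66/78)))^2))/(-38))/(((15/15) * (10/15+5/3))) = 7106688/788557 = 9.01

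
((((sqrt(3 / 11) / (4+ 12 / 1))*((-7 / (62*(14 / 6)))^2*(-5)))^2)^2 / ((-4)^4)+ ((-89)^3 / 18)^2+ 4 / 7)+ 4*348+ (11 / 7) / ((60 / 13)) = 1927468412401451490619909325208429659 / 1256584925580138160859381760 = 1533894266.25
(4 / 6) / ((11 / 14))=28 / 33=0.85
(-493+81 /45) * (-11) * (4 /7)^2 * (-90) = -7780608 /49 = -158787.92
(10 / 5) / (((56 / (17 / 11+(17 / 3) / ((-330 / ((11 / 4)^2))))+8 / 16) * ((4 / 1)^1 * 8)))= 22423 / 14372024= 0.00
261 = 261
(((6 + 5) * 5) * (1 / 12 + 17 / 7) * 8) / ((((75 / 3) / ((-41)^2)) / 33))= 85835222 / 35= 2452434.91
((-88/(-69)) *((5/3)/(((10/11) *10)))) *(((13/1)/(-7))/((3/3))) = -3146/7245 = -0.43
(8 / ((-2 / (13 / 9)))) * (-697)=36244 / 9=4027.11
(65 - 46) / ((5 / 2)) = 38 / 5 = 7.60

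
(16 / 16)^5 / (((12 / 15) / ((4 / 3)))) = 5 / 3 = 1.67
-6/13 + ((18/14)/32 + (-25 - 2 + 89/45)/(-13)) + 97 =12907889/131040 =98.50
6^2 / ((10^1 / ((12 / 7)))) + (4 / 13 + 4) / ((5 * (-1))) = 5.31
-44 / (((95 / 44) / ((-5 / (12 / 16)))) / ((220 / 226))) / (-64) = -2.07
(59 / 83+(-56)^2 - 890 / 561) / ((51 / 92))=13430233324 / 2374713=5655.52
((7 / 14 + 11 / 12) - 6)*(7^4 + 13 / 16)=-2113595 / 192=-11008.31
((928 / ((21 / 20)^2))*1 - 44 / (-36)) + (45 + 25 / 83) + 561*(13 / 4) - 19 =131404613 / 48804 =2692.50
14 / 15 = 0.93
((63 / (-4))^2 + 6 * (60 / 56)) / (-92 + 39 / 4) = -28503 / 9212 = -3.09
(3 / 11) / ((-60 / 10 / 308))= -14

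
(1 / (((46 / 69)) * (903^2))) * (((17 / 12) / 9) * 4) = 17 / 14677362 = 0.00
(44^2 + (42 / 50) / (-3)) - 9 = 48168 / 25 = 1926.72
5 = 5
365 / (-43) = -365 / 43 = -8.49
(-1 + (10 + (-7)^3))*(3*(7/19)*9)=-63126/19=-3322.42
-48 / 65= -0.74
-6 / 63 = -2 / 21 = -0.10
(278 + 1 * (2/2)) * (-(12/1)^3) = -482112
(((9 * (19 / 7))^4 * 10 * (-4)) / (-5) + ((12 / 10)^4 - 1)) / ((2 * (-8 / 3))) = -12825546048213 / 24010000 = -534175.18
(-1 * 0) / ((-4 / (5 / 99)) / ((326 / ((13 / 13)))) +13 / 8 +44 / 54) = 0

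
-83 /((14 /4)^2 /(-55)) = 18260 /49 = 372.65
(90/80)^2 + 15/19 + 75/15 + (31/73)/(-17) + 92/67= 849625633/101106752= 8.40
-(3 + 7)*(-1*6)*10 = 600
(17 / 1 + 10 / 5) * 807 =15333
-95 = -95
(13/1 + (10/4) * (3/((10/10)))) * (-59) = -2419/2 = -1209.50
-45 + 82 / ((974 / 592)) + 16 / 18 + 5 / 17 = 448768 / 74511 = 6.02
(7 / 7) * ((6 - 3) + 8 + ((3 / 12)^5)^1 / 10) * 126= 7096383 / 5120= 1386.01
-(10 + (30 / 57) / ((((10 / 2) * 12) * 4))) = -4561 / 456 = -10.00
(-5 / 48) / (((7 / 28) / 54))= -45 / 2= -22.50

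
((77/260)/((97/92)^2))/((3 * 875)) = 23276/229344375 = 0.00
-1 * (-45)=45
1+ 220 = 221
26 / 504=13 / 252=0.05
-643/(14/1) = -643/14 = -45.93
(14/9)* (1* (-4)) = -56/9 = -6.22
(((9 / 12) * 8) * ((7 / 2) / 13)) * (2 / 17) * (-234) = -756 / 17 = -44.47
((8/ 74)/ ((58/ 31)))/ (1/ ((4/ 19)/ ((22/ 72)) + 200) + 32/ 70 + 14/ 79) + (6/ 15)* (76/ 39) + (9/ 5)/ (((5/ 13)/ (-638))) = -2984.97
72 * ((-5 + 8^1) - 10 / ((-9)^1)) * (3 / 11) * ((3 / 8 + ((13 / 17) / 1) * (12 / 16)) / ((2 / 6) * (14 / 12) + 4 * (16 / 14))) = 1804194 / 116875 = 15.44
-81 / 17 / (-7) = 81 / 119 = 0.68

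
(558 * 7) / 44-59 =29.77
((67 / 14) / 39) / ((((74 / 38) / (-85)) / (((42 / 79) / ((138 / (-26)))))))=108205 / 201687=0.54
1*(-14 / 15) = -14 / 15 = -0.93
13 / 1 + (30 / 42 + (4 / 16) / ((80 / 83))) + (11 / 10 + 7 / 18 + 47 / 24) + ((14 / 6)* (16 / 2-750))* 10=-69737119 / 4032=-17295.91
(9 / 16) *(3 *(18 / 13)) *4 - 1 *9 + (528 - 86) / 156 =124 / 39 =3.18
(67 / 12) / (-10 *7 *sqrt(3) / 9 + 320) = 469 *sqrt(3) / 1103960 + 2412 / 137995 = 0.02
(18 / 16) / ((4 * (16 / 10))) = 45 / 256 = 0.18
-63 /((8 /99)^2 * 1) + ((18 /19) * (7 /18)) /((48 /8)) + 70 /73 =-2568991831 /266304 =-9646.84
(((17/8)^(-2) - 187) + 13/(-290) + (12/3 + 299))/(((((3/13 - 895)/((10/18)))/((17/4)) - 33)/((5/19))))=-632889595/8528035278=-0.07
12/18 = 2/3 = 0.67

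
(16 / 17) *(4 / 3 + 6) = 352 / 51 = 6.90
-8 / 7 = -1.14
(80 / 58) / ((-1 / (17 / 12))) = -1.95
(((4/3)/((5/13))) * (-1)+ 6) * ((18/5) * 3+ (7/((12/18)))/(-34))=22591/850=26.58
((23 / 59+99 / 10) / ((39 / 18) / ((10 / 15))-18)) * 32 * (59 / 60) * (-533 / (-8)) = -6471686 / 4425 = -1462.53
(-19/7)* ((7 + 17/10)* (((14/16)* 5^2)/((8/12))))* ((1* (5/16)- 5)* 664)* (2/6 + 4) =668845125/64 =10450705.08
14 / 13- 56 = -714 / 13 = -54.92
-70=-70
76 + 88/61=4724/61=77.44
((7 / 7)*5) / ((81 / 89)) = 445 / 81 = 5.49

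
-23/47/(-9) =0.05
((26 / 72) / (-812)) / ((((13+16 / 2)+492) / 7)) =-13 / 2142288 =-0.00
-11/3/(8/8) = -3.67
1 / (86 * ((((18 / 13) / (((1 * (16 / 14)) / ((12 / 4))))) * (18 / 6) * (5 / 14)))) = 52 / 17415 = 0.00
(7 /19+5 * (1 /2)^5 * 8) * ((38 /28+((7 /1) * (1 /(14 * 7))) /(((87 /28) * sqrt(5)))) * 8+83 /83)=164 * sqrt(5) /2755+10209 /532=19.32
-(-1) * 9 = 9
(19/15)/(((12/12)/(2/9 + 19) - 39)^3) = -98376623/4588643089080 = -0.00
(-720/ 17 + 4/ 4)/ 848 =-703/ 14416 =-0.05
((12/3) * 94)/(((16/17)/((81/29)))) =64719/58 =1115.84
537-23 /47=25216 /47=536.51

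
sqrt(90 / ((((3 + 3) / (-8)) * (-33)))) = 1.91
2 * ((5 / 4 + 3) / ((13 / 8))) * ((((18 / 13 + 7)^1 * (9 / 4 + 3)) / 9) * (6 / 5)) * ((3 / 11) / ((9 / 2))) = 51884 / 27885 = 1.86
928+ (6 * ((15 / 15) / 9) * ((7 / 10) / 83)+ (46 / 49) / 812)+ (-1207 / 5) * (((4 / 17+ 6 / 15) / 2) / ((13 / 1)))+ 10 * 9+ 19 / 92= 74968402448903 / 74056409700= 1012.31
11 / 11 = 1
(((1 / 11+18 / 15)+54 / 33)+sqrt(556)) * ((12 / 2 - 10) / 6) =-4 * sqrt(139) / 3 - 322 / 165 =-17.67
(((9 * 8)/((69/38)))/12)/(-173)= -76/3979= -0.02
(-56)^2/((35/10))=896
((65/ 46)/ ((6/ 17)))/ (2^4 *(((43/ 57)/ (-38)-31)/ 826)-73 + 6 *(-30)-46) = -164747765/ 12328476284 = -0.01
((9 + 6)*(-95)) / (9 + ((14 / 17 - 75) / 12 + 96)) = -15300 / 1061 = -14.42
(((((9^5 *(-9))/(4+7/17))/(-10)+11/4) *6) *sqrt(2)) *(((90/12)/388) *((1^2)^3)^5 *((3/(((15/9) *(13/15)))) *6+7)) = 13717497321 *sqrt(2)/504400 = 38460.49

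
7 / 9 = 0.78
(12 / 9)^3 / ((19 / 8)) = 512 / 513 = 1.00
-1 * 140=-140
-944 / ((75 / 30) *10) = -944 / 25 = -37.76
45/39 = 15/13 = 1.15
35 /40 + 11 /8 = 9 /4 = 2.25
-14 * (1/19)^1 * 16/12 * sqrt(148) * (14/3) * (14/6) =-10976 * sqrt(37)/513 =-130.15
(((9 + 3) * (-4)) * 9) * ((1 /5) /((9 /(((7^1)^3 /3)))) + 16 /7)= -72976 /35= -2085.03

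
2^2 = 4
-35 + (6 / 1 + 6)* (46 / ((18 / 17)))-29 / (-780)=379369 / 780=486.37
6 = 6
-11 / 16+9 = 133 / 16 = 8.31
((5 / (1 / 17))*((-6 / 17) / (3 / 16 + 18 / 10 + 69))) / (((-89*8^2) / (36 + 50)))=0.01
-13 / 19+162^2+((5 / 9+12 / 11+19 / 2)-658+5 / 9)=96295981 / 3762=25597.02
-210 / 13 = -16.15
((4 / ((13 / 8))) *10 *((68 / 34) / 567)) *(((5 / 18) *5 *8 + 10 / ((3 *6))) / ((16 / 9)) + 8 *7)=440 / 81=5.43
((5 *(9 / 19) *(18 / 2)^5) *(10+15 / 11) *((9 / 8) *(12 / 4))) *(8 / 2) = 8968066875 / 418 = 21454705.44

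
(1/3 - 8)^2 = 529/9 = 58.78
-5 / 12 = -0.42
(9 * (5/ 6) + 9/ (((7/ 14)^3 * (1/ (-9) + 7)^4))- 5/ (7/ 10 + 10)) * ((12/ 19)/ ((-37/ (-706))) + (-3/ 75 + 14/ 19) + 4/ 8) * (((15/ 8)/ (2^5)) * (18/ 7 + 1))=65896128671535/ 3364512601856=19.59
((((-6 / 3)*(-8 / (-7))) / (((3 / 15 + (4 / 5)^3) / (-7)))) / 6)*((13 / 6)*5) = 32500 / 801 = 40.57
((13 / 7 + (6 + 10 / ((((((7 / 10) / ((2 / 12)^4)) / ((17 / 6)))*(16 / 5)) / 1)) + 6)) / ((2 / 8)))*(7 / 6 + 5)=111710881 / 326592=342.05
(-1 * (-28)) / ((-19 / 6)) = -168 / 19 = -8.84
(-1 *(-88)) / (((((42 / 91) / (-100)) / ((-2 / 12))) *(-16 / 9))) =-3575 / 2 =-1787.50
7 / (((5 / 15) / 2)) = 42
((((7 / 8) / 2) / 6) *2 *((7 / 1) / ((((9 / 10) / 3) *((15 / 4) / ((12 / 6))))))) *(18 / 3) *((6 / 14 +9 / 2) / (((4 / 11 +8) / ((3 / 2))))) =77 / 8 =9.62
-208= -208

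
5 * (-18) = -90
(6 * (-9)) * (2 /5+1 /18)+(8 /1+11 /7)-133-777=-32376 /35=-925.03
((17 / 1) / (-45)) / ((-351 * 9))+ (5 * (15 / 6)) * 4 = 7107767 / 142155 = 50.00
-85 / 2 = -42.50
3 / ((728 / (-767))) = -177 / 56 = -3.16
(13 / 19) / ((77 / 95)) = 0.84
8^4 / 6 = 2048 / 3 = 682.67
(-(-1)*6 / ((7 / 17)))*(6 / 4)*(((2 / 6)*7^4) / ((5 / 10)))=34986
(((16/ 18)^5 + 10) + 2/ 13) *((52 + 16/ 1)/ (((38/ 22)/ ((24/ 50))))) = 24595592384/ 121542525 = 202.36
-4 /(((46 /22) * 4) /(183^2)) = -368379 /23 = -16016.48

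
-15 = -15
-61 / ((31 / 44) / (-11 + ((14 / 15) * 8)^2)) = -27025196 / 6975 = -3874.58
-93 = -93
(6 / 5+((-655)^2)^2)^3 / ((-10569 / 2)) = -1180026329508940776413465000000.00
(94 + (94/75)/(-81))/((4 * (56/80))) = 285478/8505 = 33.57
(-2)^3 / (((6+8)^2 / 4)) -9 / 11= -529 / 539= -0.98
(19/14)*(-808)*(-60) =460560/7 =65794.29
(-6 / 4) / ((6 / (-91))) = 91 / 4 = 22.75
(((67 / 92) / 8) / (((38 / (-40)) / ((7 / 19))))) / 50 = -469 / 664240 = -0.00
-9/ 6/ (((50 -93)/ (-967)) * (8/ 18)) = -26109/ 344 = -75.90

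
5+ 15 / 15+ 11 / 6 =7.83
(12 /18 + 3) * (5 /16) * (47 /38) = 2585 /1824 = 1.42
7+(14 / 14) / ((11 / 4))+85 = 1016 / 11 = 92.36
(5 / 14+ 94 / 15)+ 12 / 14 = 1571 / 210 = 7.48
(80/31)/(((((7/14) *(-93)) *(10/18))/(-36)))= 3456/961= 3.60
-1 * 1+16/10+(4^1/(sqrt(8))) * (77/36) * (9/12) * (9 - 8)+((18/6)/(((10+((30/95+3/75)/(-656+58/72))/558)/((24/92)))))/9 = 121561489589/199708161190+77 * sqrt(2)/48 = 2.88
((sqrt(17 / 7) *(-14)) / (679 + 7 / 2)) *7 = -4 *sqrt(119) / 195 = -0.22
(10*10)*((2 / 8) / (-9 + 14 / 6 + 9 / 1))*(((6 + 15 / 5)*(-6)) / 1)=-4050 / 7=-578.57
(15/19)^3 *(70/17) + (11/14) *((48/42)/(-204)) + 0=34653301/17140641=2.02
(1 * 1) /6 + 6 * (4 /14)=79 /42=1.88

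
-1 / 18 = -0.06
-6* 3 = -18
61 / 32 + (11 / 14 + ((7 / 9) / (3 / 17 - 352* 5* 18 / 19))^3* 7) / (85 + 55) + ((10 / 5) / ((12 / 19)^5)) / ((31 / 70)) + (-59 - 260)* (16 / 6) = -103741328736891097143825469 / 129061149454327351613184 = -803.82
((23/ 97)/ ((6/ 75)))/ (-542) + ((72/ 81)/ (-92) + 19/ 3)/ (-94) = -74413541/ 1022984892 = -0.07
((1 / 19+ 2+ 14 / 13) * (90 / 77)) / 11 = 69570 / 209209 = 0.33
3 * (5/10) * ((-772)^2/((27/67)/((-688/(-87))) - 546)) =-13736239232/8388689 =-1637.47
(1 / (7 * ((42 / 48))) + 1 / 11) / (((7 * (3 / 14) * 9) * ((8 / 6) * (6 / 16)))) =548 / 14553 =0.04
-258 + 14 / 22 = -2831 / 11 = -257.36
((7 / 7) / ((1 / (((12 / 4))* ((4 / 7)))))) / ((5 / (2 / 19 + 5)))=1164 / 665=1.75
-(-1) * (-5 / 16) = -5 / 16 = -0.31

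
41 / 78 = 0.53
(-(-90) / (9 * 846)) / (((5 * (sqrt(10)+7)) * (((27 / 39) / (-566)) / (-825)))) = 1089550 / 3807-155650 * sqrt(10) / 3807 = 156.91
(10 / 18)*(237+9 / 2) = 805 / 6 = 134.17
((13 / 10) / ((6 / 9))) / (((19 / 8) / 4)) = 312 / 95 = 3.28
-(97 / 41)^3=-13.24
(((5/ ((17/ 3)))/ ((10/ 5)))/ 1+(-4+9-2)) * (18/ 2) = 1053/ 34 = 30.97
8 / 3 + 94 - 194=-292 / 3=-97.33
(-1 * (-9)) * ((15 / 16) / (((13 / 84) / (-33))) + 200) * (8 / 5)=18 / 13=1.38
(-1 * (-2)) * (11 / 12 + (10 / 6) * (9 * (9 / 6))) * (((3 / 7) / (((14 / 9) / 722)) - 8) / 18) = 2628755 / 5292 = 496.74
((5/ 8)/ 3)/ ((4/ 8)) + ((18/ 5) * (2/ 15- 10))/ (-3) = 3677/ 300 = 12.26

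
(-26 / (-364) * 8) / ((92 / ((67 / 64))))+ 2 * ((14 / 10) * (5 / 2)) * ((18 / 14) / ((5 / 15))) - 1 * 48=-216317 / 10304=-20.99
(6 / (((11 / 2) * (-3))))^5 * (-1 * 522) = 3.32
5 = 5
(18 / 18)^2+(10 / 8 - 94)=-367 / 4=-91.75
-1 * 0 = 0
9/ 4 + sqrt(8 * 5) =9/ 4 + 2 * sqrt(10) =8.57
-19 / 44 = -0.43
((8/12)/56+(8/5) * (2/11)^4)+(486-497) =-67557463/6149220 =-10.99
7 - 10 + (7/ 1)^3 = 340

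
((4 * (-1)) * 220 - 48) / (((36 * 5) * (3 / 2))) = -464 / 135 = -3.44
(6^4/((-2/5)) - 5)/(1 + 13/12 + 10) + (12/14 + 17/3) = -159575/609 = -262.03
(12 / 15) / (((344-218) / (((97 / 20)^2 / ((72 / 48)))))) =0.10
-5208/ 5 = -1041.60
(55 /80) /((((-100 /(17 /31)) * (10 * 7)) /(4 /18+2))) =-187 /1562400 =-0.00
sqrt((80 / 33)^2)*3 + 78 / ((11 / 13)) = 1094 / 11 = 99.45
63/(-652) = -0.10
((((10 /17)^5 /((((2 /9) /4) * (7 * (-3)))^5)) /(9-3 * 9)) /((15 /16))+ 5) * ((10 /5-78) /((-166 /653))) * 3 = 8885677244873790 /1980673537717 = 4486.19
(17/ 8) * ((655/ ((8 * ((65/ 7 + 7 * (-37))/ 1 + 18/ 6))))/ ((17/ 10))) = -22925/ 55264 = -0.41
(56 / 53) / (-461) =-56 / 24433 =-0.00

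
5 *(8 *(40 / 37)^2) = 64000 / 1369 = 46.75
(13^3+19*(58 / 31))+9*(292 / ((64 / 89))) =2920007 / 496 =5887.11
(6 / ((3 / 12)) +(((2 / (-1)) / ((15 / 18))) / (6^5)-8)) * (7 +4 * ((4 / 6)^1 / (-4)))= 984941 / 9720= 101.33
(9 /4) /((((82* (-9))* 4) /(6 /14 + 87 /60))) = -263 /183680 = -0.00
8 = 8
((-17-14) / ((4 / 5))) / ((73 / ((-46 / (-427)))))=-0.06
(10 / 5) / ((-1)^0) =2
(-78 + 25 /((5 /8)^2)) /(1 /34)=-476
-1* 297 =-297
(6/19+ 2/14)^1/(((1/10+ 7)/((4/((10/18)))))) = 0.47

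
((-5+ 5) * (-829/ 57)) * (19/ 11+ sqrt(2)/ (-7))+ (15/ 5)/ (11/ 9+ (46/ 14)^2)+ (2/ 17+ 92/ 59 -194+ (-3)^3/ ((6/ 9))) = -1236336981/ 5315900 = -232.57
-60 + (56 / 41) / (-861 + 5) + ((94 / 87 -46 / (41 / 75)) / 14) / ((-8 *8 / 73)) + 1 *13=-245696831 / 6106704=-40.23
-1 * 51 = -51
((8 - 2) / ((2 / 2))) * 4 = 24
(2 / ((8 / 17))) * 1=17 / 4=4.25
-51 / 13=-3.92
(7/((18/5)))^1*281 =9835/18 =546.39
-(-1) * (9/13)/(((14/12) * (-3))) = -18/91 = -0.20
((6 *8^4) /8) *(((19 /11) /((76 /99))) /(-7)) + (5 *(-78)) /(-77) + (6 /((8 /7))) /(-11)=-43245 /44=-982.84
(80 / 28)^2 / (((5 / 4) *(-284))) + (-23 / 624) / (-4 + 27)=-53399 / 2170896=-0.02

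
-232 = -232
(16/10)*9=72/5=14.40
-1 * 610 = -610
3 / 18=0.17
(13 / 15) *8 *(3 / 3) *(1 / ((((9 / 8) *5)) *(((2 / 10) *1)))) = 832 / 135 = 6.16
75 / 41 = 1.83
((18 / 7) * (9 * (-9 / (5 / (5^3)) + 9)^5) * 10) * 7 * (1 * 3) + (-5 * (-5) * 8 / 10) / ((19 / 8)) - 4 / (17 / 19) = -738086985087712004 / 323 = -2285099025039356.05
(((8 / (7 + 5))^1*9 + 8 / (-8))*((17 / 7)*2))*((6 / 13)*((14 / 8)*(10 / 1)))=2550 / 13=196.15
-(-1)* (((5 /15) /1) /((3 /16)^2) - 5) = 121 /27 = 4.48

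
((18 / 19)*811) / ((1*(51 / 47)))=228702 / 323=708.06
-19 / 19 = -1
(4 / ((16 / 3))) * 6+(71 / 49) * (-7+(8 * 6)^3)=15703511 / 98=160239.91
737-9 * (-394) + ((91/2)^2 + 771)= 28497/4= 7124.25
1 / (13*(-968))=-1 / 12584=-0.00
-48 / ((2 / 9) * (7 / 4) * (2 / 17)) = -1049.14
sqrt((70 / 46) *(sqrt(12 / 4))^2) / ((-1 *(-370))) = sqrt(2415) / 8510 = 0.01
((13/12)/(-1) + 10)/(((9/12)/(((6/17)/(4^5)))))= 107/26112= 0.00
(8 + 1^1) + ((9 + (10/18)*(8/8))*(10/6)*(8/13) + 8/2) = 8003/351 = 22.80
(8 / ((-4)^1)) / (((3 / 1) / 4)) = -8 / 3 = -2.67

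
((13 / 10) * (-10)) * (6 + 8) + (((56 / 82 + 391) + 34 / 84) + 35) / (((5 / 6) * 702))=-36521179 / 201474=-181.27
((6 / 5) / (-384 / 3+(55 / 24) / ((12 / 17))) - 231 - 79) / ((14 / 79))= -314260183 / 179645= -1749.34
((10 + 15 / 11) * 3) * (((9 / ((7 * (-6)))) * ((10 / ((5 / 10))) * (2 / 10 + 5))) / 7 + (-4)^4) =4645500 / 539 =8618.74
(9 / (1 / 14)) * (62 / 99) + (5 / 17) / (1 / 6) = 15086 / 187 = 80.67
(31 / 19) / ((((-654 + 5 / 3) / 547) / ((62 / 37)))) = -2.29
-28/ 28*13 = -13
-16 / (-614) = 8 / 307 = 0.03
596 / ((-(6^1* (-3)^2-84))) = 298 / 15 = 19.87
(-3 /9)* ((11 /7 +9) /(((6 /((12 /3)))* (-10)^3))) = 37 /15750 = 0.00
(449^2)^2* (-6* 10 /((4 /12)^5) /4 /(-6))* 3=148143600867645 /2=74071800433822.50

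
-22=-22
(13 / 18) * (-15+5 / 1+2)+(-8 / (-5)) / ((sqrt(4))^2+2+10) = -5.68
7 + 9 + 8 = 24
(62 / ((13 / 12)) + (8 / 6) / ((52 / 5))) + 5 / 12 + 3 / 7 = 63559 / 1092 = 58.20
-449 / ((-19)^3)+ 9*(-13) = -802054 / 6859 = -116.93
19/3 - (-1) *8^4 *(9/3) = 36883/3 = 12294.33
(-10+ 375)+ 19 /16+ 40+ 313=719.19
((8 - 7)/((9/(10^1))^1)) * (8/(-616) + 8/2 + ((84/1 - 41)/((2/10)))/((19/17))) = 957560/4389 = 218.17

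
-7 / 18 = -0.39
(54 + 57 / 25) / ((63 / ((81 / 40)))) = 1809 / 1000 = 1.81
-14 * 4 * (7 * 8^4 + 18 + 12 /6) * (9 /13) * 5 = -72303840 /13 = -5561833.85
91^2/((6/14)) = 57967/3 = 19322.33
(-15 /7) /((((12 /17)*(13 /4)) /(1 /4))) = -85 /364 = -0.23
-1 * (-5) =5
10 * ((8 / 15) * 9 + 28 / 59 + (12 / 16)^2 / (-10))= 52.18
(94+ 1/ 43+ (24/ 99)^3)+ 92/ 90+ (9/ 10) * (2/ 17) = 12499977332/ 131349735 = 95.17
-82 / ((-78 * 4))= 41 / 156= 0.26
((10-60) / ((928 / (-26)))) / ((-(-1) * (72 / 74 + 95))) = 12025 / 823832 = 0.01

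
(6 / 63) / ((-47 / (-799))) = 34 / 21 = 1.62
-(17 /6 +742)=-4469 /6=-744.83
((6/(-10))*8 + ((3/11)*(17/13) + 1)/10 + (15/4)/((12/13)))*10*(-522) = 1796985/572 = 3141.58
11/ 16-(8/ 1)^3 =-8181/ 16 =-511.31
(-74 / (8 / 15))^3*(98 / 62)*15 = -125651098125 / 1984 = -63332206.72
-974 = -974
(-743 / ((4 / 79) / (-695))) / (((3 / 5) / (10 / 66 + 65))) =1107424144.57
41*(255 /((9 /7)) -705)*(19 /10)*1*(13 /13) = -118408 /3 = -39469.33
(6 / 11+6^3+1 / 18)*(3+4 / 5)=814853 / 990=823.08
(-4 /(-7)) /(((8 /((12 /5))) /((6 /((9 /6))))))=0.69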